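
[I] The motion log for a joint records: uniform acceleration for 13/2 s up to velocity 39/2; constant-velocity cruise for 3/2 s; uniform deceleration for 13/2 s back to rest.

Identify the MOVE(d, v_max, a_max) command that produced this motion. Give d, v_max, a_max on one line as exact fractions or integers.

d=156 v_max=39/2 a_max=3

a_max = (39/2)/(13/2) = 3
d_a = ½·39/2·13/2 = 507/8; d_c = 39/2·3/2 = 117/4
d = 2·507/8 + 117/4 = 156
t_c = 3/2 > 0 so v_max = 39/2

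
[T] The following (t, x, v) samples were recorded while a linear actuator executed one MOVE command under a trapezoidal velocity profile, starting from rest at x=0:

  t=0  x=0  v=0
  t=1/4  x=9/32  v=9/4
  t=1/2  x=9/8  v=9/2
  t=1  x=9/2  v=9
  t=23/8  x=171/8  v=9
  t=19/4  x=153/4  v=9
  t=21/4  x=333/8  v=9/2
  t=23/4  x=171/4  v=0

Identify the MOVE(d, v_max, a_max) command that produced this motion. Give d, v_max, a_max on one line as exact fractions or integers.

d=171/4 v_max=9 a_max=9

final state: t=23/4, x=171/4, v=0 → d = 171/4
a_max = (9/4−0)/(1/4−0) = 9
max v = 9 over t∈[1,19/4] → v_max = 9
check: 9·(1+15/4) = 171/4 ✓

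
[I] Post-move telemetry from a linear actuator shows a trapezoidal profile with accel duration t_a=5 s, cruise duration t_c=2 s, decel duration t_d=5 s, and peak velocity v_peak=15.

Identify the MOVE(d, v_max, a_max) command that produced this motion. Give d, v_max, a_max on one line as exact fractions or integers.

d=105 v_max=15 a_max=3

a_max = 15/5 = 3
d_a = ½·15·5 = 75/2; d_c = 15·2 = 30
d = 2·75/2 + 30 = 105
t_c = 2 > 0 → v_max = v_peak = 15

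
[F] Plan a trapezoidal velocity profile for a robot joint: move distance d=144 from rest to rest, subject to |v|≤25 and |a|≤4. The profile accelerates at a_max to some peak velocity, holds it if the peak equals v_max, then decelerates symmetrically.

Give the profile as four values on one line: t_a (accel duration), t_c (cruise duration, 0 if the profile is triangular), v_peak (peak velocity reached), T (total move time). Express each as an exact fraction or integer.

(v_max)²/a_max = 25²/4 = 625/4
144 < 625/4 → triangular
v_peak = √(144·4) = √576 = 24
t_a = 24/4 = 6; t_c = 0
T = 2·6 = 12

t_a=6 t_c=0 v_peak=24 T=12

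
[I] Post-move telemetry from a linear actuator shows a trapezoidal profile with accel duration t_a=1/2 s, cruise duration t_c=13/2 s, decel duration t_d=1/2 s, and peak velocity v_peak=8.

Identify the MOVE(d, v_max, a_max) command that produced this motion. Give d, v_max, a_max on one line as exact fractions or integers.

a_max = 8/(1/2) = 16
d_a = ½·8·1/2 = 2; d_c = 8·13/2 = 52
d = 2·2 + 52 = 56
t_c = 13/2 > 0 → v_max = v_peak = 8

d=56 v_max=8 a_max=16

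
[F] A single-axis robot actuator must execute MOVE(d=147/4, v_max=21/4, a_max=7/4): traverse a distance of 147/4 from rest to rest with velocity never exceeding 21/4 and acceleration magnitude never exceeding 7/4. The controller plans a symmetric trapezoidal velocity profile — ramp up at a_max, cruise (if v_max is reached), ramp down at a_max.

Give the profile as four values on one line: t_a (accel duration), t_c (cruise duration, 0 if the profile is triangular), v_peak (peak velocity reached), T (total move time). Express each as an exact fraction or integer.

vₘ²/aₘ = (21/4)²/(7/4) = 63/4
147/4 ≥ 63/4 ⇒ cruise phase
t_a = (21/4)/(7/4) = 3; v_peak = 21/4
d_cruise = 147/4 − 63/4 = 21; t_c = 21/(21/4) = 4
T = 2·3 + 4 = 10

t_a=3 t_c=4 v_peak=21/4 T=10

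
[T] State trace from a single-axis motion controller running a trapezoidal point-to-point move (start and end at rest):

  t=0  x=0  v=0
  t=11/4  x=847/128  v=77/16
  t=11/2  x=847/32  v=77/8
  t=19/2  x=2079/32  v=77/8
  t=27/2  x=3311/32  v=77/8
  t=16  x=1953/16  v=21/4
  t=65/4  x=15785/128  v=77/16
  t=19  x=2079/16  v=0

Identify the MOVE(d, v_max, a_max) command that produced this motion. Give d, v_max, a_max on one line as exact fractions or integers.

d=2079/16 v_max=77/8 a_max=7/4

final state: t=19, x=2079/16, v=0 → d = 2079/16
a_max = (77/16−0)/(11/4−0) = 7/4
max v = 77/8 over t∈[11/2,27/2] → v_max = 77/8
check: 77/8·(11/2+8) = 2079/16 ✓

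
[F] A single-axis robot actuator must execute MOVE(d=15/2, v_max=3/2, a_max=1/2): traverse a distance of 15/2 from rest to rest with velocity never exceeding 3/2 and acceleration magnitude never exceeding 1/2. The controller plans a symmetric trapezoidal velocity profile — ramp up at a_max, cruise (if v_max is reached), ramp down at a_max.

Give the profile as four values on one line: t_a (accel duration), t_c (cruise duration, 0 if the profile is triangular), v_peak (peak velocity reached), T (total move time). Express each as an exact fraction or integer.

t_a=3 t_c=2 v_peak=3/2 T=8

vₘ²/aₘ = (3/2)²/(1/2) = 9/2
15/2 ≥ 9/2 ⇒ cruise phase
t_a = (3/2)/(1/2) = 3; v_peak = 3/2
d_cruise = 15/2 − 9/2 = 3; t_c = 3/(3/2) = 2
T = 2·3 + 2 = 8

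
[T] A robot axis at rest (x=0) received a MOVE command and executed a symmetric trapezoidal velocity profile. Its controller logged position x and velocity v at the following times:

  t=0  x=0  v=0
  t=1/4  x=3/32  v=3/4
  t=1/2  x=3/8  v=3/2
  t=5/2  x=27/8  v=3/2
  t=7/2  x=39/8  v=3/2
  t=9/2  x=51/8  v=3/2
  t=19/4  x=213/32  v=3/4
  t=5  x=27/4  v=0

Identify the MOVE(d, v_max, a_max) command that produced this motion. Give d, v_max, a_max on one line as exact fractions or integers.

final state: t=5, x=27/4, v=0 → d = 27/4
a_max = (3/4−0)/(1/4−0) = 3
max v = 3/2 over t∈[1/2,9/2] → v_max = 3/2
check: 3/2·(1/2+4) = 27/4 ✓

d=27/4 v_max=3/2 a_max=3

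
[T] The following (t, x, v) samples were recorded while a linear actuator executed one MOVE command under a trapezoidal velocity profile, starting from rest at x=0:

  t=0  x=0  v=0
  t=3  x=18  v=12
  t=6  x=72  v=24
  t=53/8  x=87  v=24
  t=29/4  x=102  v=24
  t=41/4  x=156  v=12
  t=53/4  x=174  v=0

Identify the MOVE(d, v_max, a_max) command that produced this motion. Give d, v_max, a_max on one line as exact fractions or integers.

d=174 v_max=24 a_max=4

final state: t=53/4, x=174, v=0 → d = 174
a_max = (12−0)/(3−0) = 4
max v = 24 over t∈[6,29/4] → v_max = 24
check: 24·(6+5/4) = 174 ✓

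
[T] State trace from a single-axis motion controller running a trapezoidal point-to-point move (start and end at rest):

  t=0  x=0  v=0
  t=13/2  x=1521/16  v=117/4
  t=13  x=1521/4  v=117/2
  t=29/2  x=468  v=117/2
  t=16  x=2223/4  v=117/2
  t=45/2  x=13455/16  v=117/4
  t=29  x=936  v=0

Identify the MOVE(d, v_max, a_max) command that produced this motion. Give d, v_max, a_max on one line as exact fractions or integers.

final state: t=29, x=936, v=0 → d = 936
a_max = (117/4−0)/(13/2−0) = 9/2
max v = 117/2 over t∈[13,16] → v_max = 117/2
check: 117/2·(13+3) = 936 ✓

d=936 v_max=117/2 a_max=9/2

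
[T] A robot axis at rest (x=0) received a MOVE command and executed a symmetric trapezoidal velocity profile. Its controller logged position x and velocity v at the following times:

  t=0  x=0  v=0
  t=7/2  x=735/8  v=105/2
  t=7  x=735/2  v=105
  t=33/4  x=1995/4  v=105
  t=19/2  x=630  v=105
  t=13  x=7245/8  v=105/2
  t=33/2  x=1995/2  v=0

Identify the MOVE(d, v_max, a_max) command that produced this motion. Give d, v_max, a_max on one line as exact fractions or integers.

final state: t=33/2, x=1995/2, v=0 → d = 1995/2
a_max = (105/2−0)/(7/2−0) = 15
max v = 105 over t∈[7,19/2] → v_max = 105
check: 105·(7+5/2) = 1995/2 ✓

d=1995/2 v_max=105 a_max=15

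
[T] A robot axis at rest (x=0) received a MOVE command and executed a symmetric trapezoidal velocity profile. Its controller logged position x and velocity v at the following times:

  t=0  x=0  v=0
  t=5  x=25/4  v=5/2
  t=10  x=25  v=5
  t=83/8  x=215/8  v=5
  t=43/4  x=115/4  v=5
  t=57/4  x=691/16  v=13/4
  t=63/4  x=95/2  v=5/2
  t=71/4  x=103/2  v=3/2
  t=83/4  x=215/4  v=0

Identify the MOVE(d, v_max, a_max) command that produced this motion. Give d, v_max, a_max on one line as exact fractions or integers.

d=215/4 v_max=5 a_max=1/2

final state: t=83/4, x=215/4, v=0 → d = 215/4
a_max = (5/2−0)/(5−0) = 1/2
max v = 5 over t∈[10,43/4] → v_max = 5
check: 5·(10+3/4) = 215/4 ✓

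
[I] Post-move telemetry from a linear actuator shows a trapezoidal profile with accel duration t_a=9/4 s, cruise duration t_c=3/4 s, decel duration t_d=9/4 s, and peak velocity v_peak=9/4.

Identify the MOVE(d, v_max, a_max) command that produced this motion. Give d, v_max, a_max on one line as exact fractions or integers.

d=27/4 v_max=9/4 a_max=1

a_max = (9/4)/(9/4) = 1
d_a = ½·9/4·9/4 = 81/32; d_c = 9/4·3/4 = 27/16
d = 2·81/32 + 27/16 = 27/4
t_c = 3/4 > 0 → v_max = v_peak = 9/4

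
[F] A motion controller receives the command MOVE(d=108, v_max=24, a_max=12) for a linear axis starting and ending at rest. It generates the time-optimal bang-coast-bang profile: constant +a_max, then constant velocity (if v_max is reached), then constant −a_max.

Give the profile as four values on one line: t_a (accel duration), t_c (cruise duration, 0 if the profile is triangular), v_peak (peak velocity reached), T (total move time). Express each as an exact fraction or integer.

t_a=2 t_c=5/2 v_peak=24 T=13/2

v_max²/a_max = 24²/12 = 48
108 ≥ 48 → trapezoidal
t_a = 24/12 = 2; v_peak = 24
d_cruise = 108 − 48 = 60; t_c = 60/24 = 5/2
T = 2·2 + 5/2 = 13/2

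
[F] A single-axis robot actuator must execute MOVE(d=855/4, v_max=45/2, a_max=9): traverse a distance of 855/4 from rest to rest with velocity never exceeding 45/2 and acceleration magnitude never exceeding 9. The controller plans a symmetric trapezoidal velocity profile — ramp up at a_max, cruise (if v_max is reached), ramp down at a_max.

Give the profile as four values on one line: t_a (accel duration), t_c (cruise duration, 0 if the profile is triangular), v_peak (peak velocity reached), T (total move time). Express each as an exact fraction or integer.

t_a=5/2 t_c=7 v_peak=45/2 T=12

vₘ²/aₘ = (45/2)²/9 = 225/4
855/4 ≥ 225/4 → trapezoidal
t_a = (45/2)/9 = 5/2; v_peak = 45/2
d_cruise = 855/4 − 225/4 = 315/2; t_c = (315/2)/(45/2) = 7
T = 2·5/2 + 7 = 12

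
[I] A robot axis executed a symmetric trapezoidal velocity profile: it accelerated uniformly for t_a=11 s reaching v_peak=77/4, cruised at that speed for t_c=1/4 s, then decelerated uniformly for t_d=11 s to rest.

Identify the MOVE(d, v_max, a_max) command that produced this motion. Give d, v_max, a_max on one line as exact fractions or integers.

a_max = (77/4)/11 = 7/4
d_a = ½·77/4·11 = 847/8; d_c = 77/4·1/4 = 77/16
d = 2·847/8 + 77/16 = 3465/16
t_c = 1/4 > 0 ⇒ limit active, v_max = 77/4

d=3465/16 v_max=77/4 a_max=7/4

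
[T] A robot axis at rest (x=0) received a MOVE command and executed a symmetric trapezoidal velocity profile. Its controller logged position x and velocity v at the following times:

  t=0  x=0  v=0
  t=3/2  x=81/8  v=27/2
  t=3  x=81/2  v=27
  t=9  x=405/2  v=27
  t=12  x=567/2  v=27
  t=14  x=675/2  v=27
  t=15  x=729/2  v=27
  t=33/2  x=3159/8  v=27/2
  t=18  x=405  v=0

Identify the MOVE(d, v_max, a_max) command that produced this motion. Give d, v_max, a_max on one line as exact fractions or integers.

final state: t=18, x=405, v=0 → d = 405
a_max = (27/2−0)/(3/2−0) = 9
max v = 27 over t∈[3,15] → v_max = 27
check: 27·(3+12) = 405 ✓

d=405 v_max=27 a_max=9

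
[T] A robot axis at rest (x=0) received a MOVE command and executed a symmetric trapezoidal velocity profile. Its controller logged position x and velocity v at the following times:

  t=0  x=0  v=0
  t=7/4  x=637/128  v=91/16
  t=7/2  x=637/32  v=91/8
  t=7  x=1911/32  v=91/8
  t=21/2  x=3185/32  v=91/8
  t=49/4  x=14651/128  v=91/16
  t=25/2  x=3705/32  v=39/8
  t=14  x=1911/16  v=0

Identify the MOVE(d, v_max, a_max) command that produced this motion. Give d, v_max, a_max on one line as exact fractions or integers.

d=1911/16 v_max=91/8 a_max=13/4

final state: t=14, x=1911/16, v=0 → d = 1911/16
a_max = (91/16−0)/(7/4−0) = 13/4
max v = 91/8 over t∈[7/2,21/2] → v_max = 91/8
check: 91/8·(7/2+7) = 1911/16 ✓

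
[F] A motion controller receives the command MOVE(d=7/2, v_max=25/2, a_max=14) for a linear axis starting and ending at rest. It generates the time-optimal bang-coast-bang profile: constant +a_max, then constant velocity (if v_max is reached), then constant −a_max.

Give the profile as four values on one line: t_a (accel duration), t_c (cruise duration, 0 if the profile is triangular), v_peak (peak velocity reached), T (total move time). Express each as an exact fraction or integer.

t_a=1/2 t_c=0 v_peak=7 T=1

(v_max)²/a_max = (25/2)²/14 = 625/56
7/2 < 625/56 so t_c = 0
v_peak = √(7/2·14) = √49 = 7
t_a = 7/14 = 1/2; t_c = 0
T = 2·1/2 = 1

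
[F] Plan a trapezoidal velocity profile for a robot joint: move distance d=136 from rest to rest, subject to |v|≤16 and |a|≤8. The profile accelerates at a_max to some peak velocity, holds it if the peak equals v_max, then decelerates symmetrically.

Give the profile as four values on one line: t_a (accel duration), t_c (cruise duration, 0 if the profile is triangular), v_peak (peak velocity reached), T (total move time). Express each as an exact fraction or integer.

v_max²/a_max = 16²/8 = 32
136 ≥ 32 so v_max reached
t_a = 16/8 = 2; v_peak = 16
d_cruise = 136 − 32 = 104; t_c = 104/16 = 13/2
T = 2·2 + 13/2 = 21/2

t_a=2 t_c=13/2 v_peak=16 T=21/2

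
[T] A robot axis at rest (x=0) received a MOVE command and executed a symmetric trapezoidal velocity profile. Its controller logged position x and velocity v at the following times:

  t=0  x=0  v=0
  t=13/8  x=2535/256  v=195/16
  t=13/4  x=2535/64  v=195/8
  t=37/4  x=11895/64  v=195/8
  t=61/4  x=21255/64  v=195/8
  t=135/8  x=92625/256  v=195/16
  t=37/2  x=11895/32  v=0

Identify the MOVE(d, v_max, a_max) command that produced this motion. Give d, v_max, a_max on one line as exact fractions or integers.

d=11895/32 v_max=195/8 a_max=15/2

final state: t=37/2, x=11895/32, v=0 → d = 11895/32
a_max = (195/16−0)/(13/8−0) = 15/2
max v = 195/8 over t∈[13/4,61/4] → v_max = 195/8
check: 195/8·(13/4+12) = 11895/32 ✓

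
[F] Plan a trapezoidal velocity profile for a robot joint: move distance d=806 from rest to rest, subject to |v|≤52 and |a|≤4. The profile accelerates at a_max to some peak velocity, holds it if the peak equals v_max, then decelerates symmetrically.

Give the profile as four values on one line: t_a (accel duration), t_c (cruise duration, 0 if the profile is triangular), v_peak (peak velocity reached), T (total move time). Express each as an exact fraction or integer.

(v_max)²/a_max = 52²/4 = 676
806 ≥ 676 ⇒ cruise phase
t_a = 52/4 = 13; v_peak = 52
d_cruise = 806 − 676 = 130; t_c = 130/52 = 5/2
T = 2·13 + 5/2 = 57/2

t_a=13 t_c=5/2 v_peak=52 T=57/2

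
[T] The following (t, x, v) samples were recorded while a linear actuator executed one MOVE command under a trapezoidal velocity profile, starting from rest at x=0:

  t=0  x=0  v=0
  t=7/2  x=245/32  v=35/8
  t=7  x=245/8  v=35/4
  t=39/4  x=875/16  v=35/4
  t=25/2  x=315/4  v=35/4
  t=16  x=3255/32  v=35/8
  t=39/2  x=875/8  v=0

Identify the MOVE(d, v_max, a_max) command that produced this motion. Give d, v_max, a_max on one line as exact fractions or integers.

final state: t=39/2, x=875/8, v=0 → d = 875/8
a_max = (35/8−0)/(7/2−0) = 5/4
max v = 35/4 over t∈[7,25/2] → v_max = 35/4
check: 35/4·(7+11/2) = 875/8 ✓

d=875/8 v_max=35/4 a_max=5/4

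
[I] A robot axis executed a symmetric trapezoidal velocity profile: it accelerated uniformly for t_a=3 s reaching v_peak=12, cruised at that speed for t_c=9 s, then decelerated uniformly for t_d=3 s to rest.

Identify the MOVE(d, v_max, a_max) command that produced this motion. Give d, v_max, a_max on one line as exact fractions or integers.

d=144 v_max=12 a_max=4

a_max = 12/3 = 4
d_a = ½·12·3 = 18; d_c = 12·9 = 108
d = 2·18 + 108 = 144
t_c = 9 > 0 ⇒ limit active, v_max = 12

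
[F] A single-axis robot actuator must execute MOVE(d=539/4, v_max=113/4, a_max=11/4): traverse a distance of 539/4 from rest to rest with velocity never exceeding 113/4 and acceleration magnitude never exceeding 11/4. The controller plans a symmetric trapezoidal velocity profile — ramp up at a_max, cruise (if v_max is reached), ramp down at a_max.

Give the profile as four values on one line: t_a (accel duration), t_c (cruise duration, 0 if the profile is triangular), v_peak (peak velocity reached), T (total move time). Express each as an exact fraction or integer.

t_a=7 t_c=0 v_peak=77/4 T=14

v_max²/a_max = (113/4)²/(11/4) = 12769/44
539/4 < 12769/44 → triangular
v_peak = √(539/4·11/4) = √(5929/16) = 77/4
t_a = (77/4)/(11/4) = 7; t_c = 0
T = 2·7 = 14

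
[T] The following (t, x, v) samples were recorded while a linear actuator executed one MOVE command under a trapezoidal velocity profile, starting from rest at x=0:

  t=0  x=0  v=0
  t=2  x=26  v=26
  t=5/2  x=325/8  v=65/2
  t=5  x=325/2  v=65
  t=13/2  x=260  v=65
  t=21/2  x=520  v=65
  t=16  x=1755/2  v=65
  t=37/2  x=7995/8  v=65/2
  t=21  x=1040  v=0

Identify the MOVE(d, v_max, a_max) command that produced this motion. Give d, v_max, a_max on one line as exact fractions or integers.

d=1040 v_max=65 a_max=13

final state: t=21, x=1040, v=0 → d = 1040
a_max = (26−0)/(2−0) = 13
max v = 65 over t∈[5,16] → v_max = 65
check: 65·(5+11) = 1040 ✓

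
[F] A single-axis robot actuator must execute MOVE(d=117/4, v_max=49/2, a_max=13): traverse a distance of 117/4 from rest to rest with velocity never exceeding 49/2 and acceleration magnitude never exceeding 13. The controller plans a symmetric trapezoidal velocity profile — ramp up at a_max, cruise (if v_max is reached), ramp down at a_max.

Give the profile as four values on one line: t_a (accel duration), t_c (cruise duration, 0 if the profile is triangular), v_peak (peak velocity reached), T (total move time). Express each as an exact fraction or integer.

t_a=3/2 t_c=0 v_peak=39/2 T=3

(v_max)²/a_max = (49/2)²/13 = 2401/52
117/4 < 2401/52 so t_c = 0
v_peak = √(117/4·13) = √(1521/4) = 39/2
t_a = (39/2)/13 = 3/2; t_c = 0
T = 2·3/2 = 3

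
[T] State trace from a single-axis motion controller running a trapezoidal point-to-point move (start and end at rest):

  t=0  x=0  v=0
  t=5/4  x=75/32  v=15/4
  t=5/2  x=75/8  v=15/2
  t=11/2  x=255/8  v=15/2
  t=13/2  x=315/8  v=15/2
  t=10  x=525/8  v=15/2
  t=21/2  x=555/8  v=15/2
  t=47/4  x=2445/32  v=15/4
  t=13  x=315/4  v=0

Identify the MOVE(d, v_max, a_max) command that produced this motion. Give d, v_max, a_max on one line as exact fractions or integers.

d=315/4 v_max=15/2 a_max=3

final state: t=13, x=315/4, v=0 → d = 315/4
a_max = (15/4−0)/(5/4−0) = 3
max v = 15/2 over t∈[5/2,21/2] → v_max = 15/2
check: 15/2·(5/2+8) = 315/4 ✓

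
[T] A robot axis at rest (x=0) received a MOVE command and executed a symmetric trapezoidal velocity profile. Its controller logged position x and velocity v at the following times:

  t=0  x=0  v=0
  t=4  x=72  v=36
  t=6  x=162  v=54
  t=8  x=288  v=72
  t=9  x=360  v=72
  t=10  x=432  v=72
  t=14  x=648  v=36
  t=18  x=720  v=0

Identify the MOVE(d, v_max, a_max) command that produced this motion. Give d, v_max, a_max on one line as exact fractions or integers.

final state: t=18, x=720, v=0 → d = 720
a_max = (36−0)/(4−0) = 9
max v = 72 over t∈[8,10] → v_max = 72
check: 72·(8+2) = 720 ✓

d=720 v_max=72 a_max=9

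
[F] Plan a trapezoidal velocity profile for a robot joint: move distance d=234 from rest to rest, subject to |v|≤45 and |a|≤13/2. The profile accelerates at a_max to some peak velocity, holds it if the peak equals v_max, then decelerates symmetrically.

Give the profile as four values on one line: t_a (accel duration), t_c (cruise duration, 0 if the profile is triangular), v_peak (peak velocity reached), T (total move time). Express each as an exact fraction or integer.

t_a=6 t_c=0 v_peak=39 T=12

vₘ²/aₘ = 45²/(13/2) = 4050/13
234 < 4050/13 ⇒ no cruise
v_peak = √(234·13/2) = √1521 = 39
t_a = 39/(13/2) = 6; t_c = 0
T = 2·6 = 12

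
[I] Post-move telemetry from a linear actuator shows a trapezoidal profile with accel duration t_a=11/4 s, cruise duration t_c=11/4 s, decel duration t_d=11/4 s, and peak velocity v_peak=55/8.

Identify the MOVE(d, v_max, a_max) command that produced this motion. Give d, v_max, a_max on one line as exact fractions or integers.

a_max = (55/8)/(11/4) = 5/2
d_a = ½·55/8·11/4 = 605/64; d_c = 55/8·11/4 = 605/32
d = 2·605/64 + 605/32 = 605/16
t_c = 11/4 > 0 → v_max = v_peak = 55/8

d=605/16 v_max=55/8 a_max=5/2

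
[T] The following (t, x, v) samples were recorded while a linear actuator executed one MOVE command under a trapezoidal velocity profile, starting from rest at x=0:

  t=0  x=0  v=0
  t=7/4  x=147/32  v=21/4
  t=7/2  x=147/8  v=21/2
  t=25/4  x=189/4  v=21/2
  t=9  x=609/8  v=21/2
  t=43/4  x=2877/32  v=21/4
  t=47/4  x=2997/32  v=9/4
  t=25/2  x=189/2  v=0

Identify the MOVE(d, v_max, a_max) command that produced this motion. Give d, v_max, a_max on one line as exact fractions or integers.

d=189/2 v_max=21/2 a_max=3

final state: t=25/2, x=189/2, v=0 → d = 189/2
a_max = (21/4−0)/(7/4−0) = 3
max v = 21/2 over t∈[7/2,9] → v_max = 21/2
check: 21/2·(7/2+11/2) = 189/2 ✓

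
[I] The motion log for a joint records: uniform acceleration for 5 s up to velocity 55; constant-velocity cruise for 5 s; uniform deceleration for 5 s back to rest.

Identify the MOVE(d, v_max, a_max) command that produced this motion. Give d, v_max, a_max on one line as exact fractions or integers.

d=550 v_max=55 a_max=11

a_max = 55/5 = 11
d_a = ½·55·5 = 275/2; d_c = 55·5 = 275
d = 2·275/2 + 275 = 550
t_c = 5 > 0 ⇒ limit active, v_max = 55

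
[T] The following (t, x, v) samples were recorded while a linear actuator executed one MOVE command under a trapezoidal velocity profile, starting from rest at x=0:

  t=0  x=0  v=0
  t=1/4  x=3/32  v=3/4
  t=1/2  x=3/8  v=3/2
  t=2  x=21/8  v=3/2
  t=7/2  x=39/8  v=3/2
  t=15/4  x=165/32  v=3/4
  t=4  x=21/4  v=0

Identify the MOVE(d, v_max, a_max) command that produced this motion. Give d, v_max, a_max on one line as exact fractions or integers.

d=21/4 v_max=3/2 a_max=3

final state: t=4, x=21/4, v=0 → d = 21/4
a_max = (3/4−0)/(1/4−0) = 3
max v = 3/2 over t∈[1/2,7/2] → v_max = 3/2
check: 3/2·(1/2+3) = 21/4 ✓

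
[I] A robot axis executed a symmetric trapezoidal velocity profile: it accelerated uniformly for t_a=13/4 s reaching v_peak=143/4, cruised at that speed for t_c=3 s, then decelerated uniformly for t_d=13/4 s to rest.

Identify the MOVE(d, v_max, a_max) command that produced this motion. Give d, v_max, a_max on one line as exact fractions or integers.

d=3575/16 v_max=143/4 a_max=11

a_max = (143/4)/(13/4) = 11
d_a = ½·143/4·13/4 = 1859/32; d_c = 143/4·3 = 429/4
d = 2·1859/32 + 429/4 = 3575/16
t_c = 3 > 0 ⇒ limit active, v_max = 143/4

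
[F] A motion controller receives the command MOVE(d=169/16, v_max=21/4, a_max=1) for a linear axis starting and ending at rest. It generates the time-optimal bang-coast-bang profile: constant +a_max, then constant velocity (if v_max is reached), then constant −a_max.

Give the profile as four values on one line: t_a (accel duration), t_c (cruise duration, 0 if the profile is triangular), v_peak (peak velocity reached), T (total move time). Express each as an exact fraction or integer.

t_a=13/4 t_c=0 v_peak=13/4 T=13/2

(v_max)²/a_max = (21/4)²/1 = 441/16
169/16 < 441/16 → triangular
v_peak = √(169/16·1) = √(169/16) = 13/4
t_a = (13/4)/1 = 13/4; t_c = 0
T = 2·13/4 = 13/2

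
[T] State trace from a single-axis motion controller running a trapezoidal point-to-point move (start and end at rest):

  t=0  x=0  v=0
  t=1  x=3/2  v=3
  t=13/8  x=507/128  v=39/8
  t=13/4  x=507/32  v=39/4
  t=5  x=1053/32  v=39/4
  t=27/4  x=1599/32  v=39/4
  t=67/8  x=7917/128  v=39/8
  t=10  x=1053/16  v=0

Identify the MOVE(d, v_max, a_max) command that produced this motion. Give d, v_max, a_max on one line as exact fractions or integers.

d=1053/16 v_max=39/4 a_max=3

final state: t=10, x=1053/16, v=0 → d = 1053/16
a_max = (3−0)/(1−0) = 3
max v = 39/4 over t∈[13/4,27/4] → v_max = 39/4
check: 39/4·(13/4+7/2) = 1053/16 ✓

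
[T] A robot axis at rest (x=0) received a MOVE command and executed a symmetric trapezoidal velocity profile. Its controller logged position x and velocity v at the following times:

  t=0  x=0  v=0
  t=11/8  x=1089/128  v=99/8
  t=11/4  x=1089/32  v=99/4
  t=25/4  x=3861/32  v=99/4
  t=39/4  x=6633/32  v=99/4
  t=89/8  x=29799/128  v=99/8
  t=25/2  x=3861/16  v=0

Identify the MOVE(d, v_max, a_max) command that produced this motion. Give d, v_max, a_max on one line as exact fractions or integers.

d=3861/16 v_max=99/4 a_max=9

final state: t=25/2, x=3861/16, v=0 → d = 3861/16
a_max = (99/8−0)/(11/8−0) = 9
max v = 99/4 over t∈[11/4,39/4] → v_max = 99/4
check: 99/4·(11/4+7) = 3861/16 ✓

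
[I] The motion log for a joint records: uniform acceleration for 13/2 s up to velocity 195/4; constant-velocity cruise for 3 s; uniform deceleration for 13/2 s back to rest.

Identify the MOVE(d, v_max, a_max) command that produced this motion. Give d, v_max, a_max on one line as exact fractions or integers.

a_max = (195/4)/(13/2) = 15/2
d_a = ½·195/4·13/2 = 2535/16; d_c = 195/4·3 = 585/4
d = 2·2535/16 + 585/4 = 3705/8
t_c = 3 > 0 so v_max = 195/4

d=3705/8 v_max=195/4 a_max=15/2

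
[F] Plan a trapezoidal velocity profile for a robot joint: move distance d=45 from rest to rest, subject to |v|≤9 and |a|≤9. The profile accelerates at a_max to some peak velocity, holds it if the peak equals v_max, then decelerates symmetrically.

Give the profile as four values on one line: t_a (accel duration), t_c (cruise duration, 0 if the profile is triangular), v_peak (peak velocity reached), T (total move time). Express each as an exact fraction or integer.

t_a=1 t_c=4 v_peak=9 T=6

(v_max)²/a_max = 9²/9 = 9
45 ≥ 9 so v_max reached
t_a = 9/9 = 1; v_peak = 9
d_cruise = 45 − 9 = 36; t_c = 36/9 = 4
T = 2·1 + 4 = 6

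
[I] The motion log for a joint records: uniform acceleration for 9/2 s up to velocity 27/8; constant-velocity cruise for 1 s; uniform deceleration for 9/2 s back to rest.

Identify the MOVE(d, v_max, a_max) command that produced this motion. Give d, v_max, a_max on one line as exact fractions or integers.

a_max = (27/8)/(9/2) = 3/4
d_a = ½·27/8·9/2 = 243/32; d_c = 27/8·1 = 27/8
d = 2·243/32 + 27/8 = 297/16
t_c = 1 > 0 → v_max = v_peak = 27/8

d=297/16 v_max=27/8 a_max=3/4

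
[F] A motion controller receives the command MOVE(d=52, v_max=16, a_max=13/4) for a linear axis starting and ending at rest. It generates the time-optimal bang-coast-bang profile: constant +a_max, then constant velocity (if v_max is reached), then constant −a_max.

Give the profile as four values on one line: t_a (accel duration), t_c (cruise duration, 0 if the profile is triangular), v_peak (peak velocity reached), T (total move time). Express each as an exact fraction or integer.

t_a=4 t_c=0 v_peak=13 T=8

v_max²/a_max = 16²/(13/4) = 1024/13
52 < 1024/13 → triangular
v_peak = √(52·13/4) = √169 = 13
t_a = 13/(13/4) = 4; t_c = 0
T = 2·4 = 8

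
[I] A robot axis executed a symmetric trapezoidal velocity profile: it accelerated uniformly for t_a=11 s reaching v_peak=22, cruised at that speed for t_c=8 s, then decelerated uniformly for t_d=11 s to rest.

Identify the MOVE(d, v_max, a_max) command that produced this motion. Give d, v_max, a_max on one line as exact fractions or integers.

a_max = 22/11 = 2
d_a = ½·22·11 = 121; d_c = 22·8 = 176
d = 2·121 + 176 = 418
t_c = 8 > 0 ⇒ limit active, v_max = 22

d=418 v_max=22 a_max=2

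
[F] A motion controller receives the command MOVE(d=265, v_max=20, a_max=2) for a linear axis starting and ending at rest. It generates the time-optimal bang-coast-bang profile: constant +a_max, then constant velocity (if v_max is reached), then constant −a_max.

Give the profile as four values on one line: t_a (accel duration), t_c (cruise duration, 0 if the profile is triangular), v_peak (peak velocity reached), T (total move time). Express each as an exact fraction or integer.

vₘ²/aₘ = 20²/2 = 200
265 ≥ 200 ⇒ cruise phase
t_a = 20/2 = 10; v_peak = 20
d_cruise = 265 − 200 = 65; t_c = 65/20 = 13/4
T = 2·10 + 13/4 = 93/4

t_a=10 t_c=13/4 v_peak=20 T=93/4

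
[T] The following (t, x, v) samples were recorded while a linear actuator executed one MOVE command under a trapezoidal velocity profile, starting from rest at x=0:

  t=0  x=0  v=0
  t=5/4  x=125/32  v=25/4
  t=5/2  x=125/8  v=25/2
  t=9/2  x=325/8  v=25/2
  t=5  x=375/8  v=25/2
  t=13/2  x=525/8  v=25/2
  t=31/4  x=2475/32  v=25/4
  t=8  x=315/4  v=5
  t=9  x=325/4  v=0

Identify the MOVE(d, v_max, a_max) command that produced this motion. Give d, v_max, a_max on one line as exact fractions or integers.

final state: t=9, x=325/4, v=0 → d = 325/4
a_max = (25/4−0)/(5/4−0) = 5
max v = 25/2 over t∈[5/2,13/2] → v_max = 25/2
check: 25/2·(5/2+4) = 325/4 ✓

d=325/4 v_max=25/2 a_max=5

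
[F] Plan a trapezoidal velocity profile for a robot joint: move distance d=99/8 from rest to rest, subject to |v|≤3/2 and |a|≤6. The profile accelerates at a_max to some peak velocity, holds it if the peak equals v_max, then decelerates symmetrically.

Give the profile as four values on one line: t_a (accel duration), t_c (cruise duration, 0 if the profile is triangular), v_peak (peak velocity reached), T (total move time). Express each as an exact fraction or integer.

v_max²/a_max = (3/2)²/6 = 3/8
99/8 ≥ 3/8 so v_max reached
t_a = (3/2)/6 = 1/4; v_peak = 3/2
d_cruise = 99/8 − 3/8 = 12; t_c = 12/(3/2) = 8
T = 2·1/4 + 8 = 17/2

t_a=1/4 t_c=8 v_peak=3/2 T=17/2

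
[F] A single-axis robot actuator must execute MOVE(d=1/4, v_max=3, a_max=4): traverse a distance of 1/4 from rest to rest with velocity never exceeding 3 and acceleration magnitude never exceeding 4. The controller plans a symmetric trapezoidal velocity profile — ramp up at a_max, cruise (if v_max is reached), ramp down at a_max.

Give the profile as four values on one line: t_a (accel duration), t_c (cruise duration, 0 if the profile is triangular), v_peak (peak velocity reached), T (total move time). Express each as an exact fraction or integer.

vₘ²/aₘ = 3²/4 = 9/4
1/4 < 9/4 so t_c = 0
v_peak = √(1/4·4) = √1 = 1
t_a = 1/4; t_c = 0
T = 2·1/4 = 1/2

t_a=1/4 t_c=0 v_peak=1 T=1/2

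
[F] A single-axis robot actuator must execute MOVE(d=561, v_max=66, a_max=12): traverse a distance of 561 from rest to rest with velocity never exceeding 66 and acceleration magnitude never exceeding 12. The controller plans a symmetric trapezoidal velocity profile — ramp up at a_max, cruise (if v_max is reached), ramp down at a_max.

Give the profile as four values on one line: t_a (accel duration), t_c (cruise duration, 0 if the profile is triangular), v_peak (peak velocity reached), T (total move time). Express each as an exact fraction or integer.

v_max²/a_max = 66²/12 = 363
561 ≥ 363 ⇒ cruise phase
t_a = 66/12 = 11/2; v_peak = 66
d_cruise = 561 − 363 = 198; t_c = 198/66 = 3
T = 2·11/2 + 3 = 14

t_a=11/2 t_c=3 v_peak=66 T=14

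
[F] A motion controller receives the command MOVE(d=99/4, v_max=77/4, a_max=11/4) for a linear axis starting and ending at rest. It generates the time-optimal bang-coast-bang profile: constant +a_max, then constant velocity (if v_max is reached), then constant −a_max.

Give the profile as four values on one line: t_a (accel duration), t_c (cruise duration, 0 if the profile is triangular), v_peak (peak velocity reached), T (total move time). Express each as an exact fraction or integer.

vₘ²/aₘ = (77/4)²/(11/4) = 539/4
99/4 < 539/4 → triangular
v_peak = √(99/4·11/4) = √(1089/16) = 33/4
t_a = (33/4)/(11/4) = 3; t_c = 0
T = 2·3 = 6

t_a=3 t_c=0 v_peak=33/4 T=6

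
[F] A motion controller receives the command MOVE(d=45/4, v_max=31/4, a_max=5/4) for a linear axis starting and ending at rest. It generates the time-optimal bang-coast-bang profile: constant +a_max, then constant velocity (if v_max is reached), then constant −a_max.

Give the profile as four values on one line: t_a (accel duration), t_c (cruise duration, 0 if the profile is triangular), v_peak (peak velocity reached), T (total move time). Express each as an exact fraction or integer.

t_a=3 t_c=0 v_peak=15/4 T=6

v_max²/a_max = (31/4)²/(5/4) = 961/20
45/4 < 961/20 so t_c = 0
v_peak = √(45/4·5/4) = √(225/16) = 15/4
t_a = (15/4)/(5/4) = 3; t_c = 0
T = 2·3 = 6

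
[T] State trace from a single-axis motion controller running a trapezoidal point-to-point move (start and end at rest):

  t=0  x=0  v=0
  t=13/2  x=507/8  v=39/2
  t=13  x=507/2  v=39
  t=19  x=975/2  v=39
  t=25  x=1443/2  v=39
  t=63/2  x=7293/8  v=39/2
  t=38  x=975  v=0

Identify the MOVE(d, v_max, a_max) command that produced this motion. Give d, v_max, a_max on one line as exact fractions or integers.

d=975 v_max=39 a_max=3

final state: t=38, x=975, v=0 → d = 975
a_max = (39/2−0)/(13/2−0) = 3
max v = 39 over t∈[13,25] → v_max = 39
check: 39·(13+12) = 975 ✓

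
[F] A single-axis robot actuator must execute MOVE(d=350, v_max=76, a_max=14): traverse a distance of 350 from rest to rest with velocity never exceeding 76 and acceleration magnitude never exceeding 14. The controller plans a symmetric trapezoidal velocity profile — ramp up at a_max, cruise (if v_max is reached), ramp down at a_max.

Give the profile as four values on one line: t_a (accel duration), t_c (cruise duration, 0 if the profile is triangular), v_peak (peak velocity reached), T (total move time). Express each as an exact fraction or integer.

t_a=5 t_c=0 v_peak=70 T=10

v_max²/a_max = 76²/14 = 2888/7
350 < 2888/7 so t_c = 0
v_peak = √(350·14) = √4900 = 70
t_a = 70/14 = 5; t_c = 0
T = 2·5 = 10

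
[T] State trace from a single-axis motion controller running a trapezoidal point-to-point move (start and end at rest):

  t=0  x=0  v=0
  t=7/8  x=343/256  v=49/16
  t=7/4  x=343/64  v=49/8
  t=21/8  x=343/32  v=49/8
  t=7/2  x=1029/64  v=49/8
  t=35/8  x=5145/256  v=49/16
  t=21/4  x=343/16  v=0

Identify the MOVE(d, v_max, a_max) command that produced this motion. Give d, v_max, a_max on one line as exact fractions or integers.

final state: t=21/4, x=343/16, v=0 → d = 343/16
a_max = (49/16−0)/(7/8−0) = 7/2
max v = 49/8 over t∈[7/4,7/2] → v_max = 49/8
check: 49/8·(7/4+7/4) = 343/16 ✓

d=343/16 v_max=49/8 a_max=7/2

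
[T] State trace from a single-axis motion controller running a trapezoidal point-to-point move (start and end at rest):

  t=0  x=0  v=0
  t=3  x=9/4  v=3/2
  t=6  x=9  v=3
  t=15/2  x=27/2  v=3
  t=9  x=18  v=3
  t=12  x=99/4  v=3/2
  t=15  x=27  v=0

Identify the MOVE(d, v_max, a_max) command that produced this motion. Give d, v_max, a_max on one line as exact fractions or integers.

d=27 v_max=3 a_max=1/2

final state: t=15, x=27, v=0 → d = 27
a_max = (3/2−0)/(3−0) = 1/2
max v = 3 over t∈[6,9] → v_max = 3
check: 3·(6+3) = 27 ✓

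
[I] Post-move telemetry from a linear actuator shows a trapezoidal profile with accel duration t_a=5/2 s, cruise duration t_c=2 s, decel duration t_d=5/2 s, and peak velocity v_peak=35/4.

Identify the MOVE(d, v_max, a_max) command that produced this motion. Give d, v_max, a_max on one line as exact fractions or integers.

a_max = (35/4)/(5/2) = 7/2
d_a = ½·35/4·5/2 = 175/16; d_c = 35/4·2 = 35/2
d = 2·175/16 + 35/2 = 315/8
t_c = 2 > 0 so v_max = 35/4

d=315/8 v_max=35/4 a_max=7/2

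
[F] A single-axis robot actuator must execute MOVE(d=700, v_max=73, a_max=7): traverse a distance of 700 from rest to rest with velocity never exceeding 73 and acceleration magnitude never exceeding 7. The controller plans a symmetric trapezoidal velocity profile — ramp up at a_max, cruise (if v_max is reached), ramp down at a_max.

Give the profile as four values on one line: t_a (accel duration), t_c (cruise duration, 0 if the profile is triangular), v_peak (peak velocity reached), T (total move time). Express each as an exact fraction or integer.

(v_max)²/a_max = 73²/7 = 5329/7
700 < 5329/7 so t_c = 0
v_peak = √(700·7) = √4900 = 70
t_a = 70/7 = 10; t_c = 0
T = 2·10 = 20

t_a=10 t_c=0 v_peak=70 T=20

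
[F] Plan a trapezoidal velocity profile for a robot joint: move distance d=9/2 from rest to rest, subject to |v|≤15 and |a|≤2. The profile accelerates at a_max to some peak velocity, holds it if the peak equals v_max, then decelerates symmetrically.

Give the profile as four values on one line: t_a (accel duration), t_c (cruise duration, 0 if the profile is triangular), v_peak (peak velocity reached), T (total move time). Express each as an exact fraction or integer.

vₘ²/aₘ = 15²/2 = 225/2
9/2 < 225/2 so t_c = 0
v_peak = √(9/2·2) = √9 = 3
t_a = 3/2; t_c = 0
T = 2·3/2 = 3

t_a=3/2 t_c=0 v_peak=3 T=3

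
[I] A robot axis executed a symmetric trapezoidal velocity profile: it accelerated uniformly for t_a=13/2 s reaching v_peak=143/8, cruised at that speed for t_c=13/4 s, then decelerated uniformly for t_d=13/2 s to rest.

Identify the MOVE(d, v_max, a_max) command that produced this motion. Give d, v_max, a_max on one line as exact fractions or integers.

d=5577/32 v_max=143/8 a_max=11/4

a_max = (143/8)/(13/2) = 11/4
d_a = ½·143/8·13/2 = 1859/32; d_c = 143/8·13/4 = 1859/32
d = 2·1859/32 + 1859/32 = 5577/32
t_c = 13/4 > 0 ⇒ limit active, v_max = 143/8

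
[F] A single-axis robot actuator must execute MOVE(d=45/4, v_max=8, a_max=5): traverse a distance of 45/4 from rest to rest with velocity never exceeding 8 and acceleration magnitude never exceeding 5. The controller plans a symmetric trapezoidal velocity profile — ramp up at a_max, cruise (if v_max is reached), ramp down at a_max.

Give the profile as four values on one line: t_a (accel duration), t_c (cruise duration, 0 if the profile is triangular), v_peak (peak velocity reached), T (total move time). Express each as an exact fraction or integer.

t_a=3/2 t_c=0 v_peak=15/2 T=3

vₘ²/aₘ = 8²/5 = 64/5
45/4 < 64/5 ⇒ no cruise
v_peak = √(45/4·5) = √(225/4) = 15/2
t_a = (15/2)/5 = 3/2; t_c = 0
T = 2·3/2 = 3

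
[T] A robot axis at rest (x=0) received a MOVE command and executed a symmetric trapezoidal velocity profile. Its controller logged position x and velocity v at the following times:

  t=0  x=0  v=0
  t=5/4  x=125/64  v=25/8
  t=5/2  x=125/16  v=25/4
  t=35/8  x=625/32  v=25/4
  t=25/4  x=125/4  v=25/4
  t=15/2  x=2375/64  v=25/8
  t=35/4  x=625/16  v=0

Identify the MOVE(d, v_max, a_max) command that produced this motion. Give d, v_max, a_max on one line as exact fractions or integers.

final state: t=35/4, x=625/16, v=0 → d = 625/16
a_max = (25/8−0)/(5/4−0) = 5/2
max v = 25/4 over t∈[5/2,25/4] → v_max = 25/4
check: 25/4·(5/2+15/4) = 625/16 ✓

d=625/16 v_max=25/4 a_max=5/2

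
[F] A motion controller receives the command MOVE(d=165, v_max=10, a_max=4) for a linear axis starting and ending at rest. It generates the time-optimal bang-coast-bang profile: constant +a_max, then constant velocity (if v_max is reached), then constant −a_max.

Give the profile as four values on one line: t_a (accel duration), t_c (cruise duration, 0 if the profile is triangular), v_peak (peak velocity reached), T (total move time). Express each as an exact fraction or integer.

t_a=5/2 t_c=14 v_peak=10 T=19

vₘ²/aₘ = 10²/4 = 25
165 ≥ 25 ⇒ cruise phase
t_a = 10/4 = 5/2; v_peak = 10
d_cruise = 165 − 25 = 140; t_c = 140/10 = 14
T = 2·5/2 + 14 = 19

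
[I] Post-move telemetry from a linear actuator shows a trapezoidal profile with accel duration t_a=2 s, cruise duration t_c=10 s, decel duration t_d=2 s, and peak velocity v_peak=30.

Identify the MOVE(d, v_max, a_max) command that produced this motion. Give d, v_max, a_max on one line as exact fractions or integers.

a_max = 30/2 = 15
d_a = ½·30·2 = 30; d_c = 30·10 = 300
d = 2·30 + 300 = 360
t_c = 10 > 0 so v_max = 30

d=360 v_max=30 a_max=15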